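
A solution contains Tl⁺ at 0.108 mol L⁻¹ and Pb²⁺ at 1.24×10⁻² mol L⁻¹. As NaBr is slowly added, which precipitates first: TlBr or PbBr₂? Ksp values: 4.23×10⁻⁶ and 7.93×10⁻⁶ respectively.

Precipitation of each salt begins when its ion product equals Ksp.
For TlBr: [Br⁻] = (Ksp/[Tl⁺]) = 3.92×10⁻⁵ mol L⁻¹
For PbBr₂: [Br⁻] = (Ksp/[Pb²⁺])^(1/2) = 2.53×10⁻² mol L⁻¹
Since TlBr needs less Br⁻ to reach saturation, it precipitates first.

TlBr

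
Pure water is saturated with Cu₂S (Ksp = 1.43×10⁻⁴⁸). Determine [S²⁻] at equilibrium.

Cu₂S(s) ⇌ 2 Cu⁺(aq) + S²⁻(aq)
If s mol/L of Cu₂S dissolves, [Cu⁺] = 2s and [S²⁻] = s.
Ksp = [Cu⁺]^2[S²⁻] = (2s)^2 · s = 4s^3 = 1.43×10⁻⁴⁸
s = 7.10×10⁻¹⁷ mol/L
[S²⁻] = s = 7.10×10⁻¹⁷ mol/L

7.10×10⁻¹⁷ M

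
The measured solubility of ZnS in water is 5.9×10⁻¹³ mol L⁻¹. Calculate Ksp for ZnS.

Ksp = 3.5×10⁻²⁵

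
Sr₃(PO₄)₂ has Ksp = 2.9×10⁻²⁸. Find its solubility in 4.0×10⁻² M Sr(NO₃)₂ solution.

1.1×10⁻¹² M

Sr₃(PO₄)₂(s) ⇌ 3 Sr²⁺(aq) + 2 PO₄³⁻(aq)
The solution already contains Sr²⁺ at 4.0×10⁻² M. Let s be the molar solubility of Sr₃(PO₄)₂.
[Sr²⁺] ≈ 4.0×10⁻² M (common ion dominates); [PO₄³⁻] = 2s.
Ksp = [Sr²⁺]^3[PO₄³⁻]^2 = (4.0×10⁻²)^3(2s)^2
(2s)^2 = 2.9×10⁻²⁸ / (4.0×10⁻²)^3 = 4.5×10⁻²⁴
s = 1.1×10⁻¹² M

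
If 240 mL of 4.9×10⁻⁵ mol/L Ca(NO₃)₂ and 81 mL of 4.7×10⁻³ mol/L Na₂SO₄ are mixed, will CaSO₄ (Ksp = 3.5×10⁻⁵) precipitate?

No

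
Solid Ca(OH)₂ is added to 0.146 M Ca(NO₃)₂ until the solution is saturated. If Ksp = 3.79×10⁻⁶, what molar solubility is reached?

Ca(OH)₂(s) ⇌ Ca²⁺(aq) + 2 OH⁻(aq)
The solution already contains Ca²⁺ at 0.146 M. Let s be the molar solubility of Ca(OH)₂.
[Ca²⁺] ≈ 0.146 M (common ion dominates); [OH⁻] = 2s.
Ksp = [Ca²⁺][OH⁻]^2 = (0.146)(2s)^2
(2s)^2 = 3.79×10⁻⁶ / (0.146) = 2.60×10⁻⁵
s = 2.55×10⁻³ M

2.55×10⁻³ M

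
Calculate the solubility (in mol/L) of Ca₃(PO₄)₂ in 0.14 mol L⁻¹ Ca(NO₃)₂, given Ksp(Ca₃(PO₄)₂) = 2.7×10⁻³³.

5.0×10⁻¹⁶ M

Ca₃(PO₄)₂(s) ⇌ 3 Ca²⁺(aq) + 2 PO₄³⁻(aq)
Let s be the solubility of Ca₃(PO₄)₂ here. The common ion gives [Ca²⁺] ≈ 0.14 mol L⁻¹, and [PO₄³⁻] = 2s.
Ksp = [Ca²⁺]^3[PO₄³⁻]^2 = (0.14)^3(2s)^2
(2s)^2 = 2.7×10⁻³³ / (0.14)^3 = 9.8×10⁻³¹
s = 5.0×10⁻¹⁶ mol L⁻¹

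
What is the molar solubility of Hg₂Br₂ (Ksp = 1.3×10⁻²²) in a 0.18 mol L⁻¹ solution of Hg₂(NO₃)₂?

1.3×10⁻¹¹ M

Hg₂Br₂(s) ⇌ Hg₂²⁺(aq) + 2 Br⁻(aq)
The solution already contains Hg₂²⁺ at 0.18 mol L⁻¹. Let s be the molar solubility of Hg₂Br₂.
[Hg₂²⁺] ≈ 0.18 mol L⁻¹ (common ion dominates); [Br⁻] = 2s.
Ksp = [Hg₂²⁺][Br⁻]^2 = (0.18)(2s)^2
(2s)^2 = 1.3×10⁻²² / (0.18) = 7.2×10⁻²²
s = 1.3×10⁻¹¹ mol L⁻¹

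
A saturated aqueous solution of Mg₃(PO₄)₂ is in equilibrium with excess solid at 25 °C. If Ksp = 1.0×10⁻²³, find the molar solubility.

9.8×10⁻⁶ M

Mg₃(PO₄)₂(s) ⇌ 3 Mg²⁺(aq) + 2 PO₄³⁻(aq)
If s mol/L of Mg₃(PO₄)₂ dissolves, [Mg²⁺] = 3s and [PO₄³⁻] = 2s.
Ksp = [Mg²⁺]^3[PO₄³⁻]^2 = (3s)^3 · (2s)^2 = 108s^5
108s^5 = 1.0×10⁻²³  ⇒  s^5 = 9.3×10⁻²⁶
s = 9.8×10⁻⁶ mol/L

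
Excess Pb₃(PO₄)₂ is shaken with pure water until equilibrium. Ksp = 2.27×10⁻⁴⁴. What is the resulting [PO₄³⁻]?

1.46×10⁻⁹ M

Pb₃(PO₄)₂(s) ⇌ 3 Pb²⁺(aq) + 2 PO₄³⁻(aq)
With molar solubility s: [Pb²⁺] = 3s, [PO₄³⁻] = 2s.
Ksp = [Pb²⁺]^3[PO₄³⁻]^2 = (3s)^3 · (2s)^2 = 108s^5 = 2.27×10⁻⁴⁴
s = 7.32×10⁻¹⁰ M
[PO₄³⁻] = 2s = 1.46×10⁻⁹ M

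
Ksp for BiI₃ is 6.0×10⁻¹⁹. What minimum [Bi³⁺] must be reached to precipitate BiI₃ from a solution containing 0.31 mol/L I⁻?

2.0×10⁻¹⁷ M

A salt starts to precipitate once the ion product Q reaches its Ksp.
BiI₃(s) ⇌ Bi³⁺(aq) + 3 I⁻(aq)
Ksp = [Bi³⁺][I⁻]^3 = [Bi³⁺](0.31)^3
[Bi³⁺] = 6.0×10⁻¹⁹ / (0.31)^3 = 2.0×10⁻¹⁷
[Bi³⁺] = 2.0×10⁻¹⁷ mol/L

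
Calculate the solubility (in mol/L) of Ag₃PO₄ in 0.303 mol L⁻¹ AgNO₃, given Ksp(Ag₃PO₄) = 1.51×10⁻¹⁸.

Ag₃PO₄(s) ⇌ 3 Ag⁺(aq) + PO₄³⁻(aq)
With Ag⁺ already at 0.303 mol L⁻¹ and s small, take [Ag⁺] ≈ 0.303 mol L⁻¹ and [PO₄³⁻] = s.
Ksp = [Ag⁺]^3[PO₄³⁻] = (0.303)^3s
s = 1.51×10⁻¹⁸ / (0.303)^3 = 5.43×10⁻¹⁷
s = 5.43×10⁻¹⁷ mol L⁻¹

5.43×10⁻¹⁷ M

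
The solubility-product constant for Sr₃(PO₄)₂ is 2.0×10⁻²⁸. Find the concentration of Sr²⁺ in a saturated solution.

3.4×10⁻⁶ M

Sr₃(PO₄)₂(s) ⇌ 3 Sr²⁺(aq) + 2 PO₄³⁻(aq)
With molar solubility s: [Sr²⁺] = 3s, [PO₄³⁻] = 2s.
Ksp = [Sr²⁺]^3[PO₄³⁻]^2 = (3s)^3 · (2s)^2 = 108s^5 = 2.0×10⁻²⁸
s = 1.1×10⁻⁶ M
[Sr²⁺] = 3s = 3.4×10⁻⁶ M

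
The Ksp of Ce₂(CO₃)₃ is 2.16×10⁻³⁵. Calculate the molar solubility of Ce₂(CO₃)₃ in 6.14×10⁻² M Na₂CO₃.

1.53×10⁻¹⁶ M

Ce₂(CO₃)₃(s) ⇌ 2 Ce³⁺(aq) + 3 CO₃²⁻(aq)
CO₃²⁻ is already present at 6.14×10⁻² M. If s mol/L of Ce₂(CO₃)₃ dissolves, [Ce³⁺] = 2s while [CO₃²⁻] ≈ 6.14×10⁻² M.
Ksp = [Ce³⁺]^2[CO₃²⁻]^3 = (2s)^2(6.14×10⁻²)^3
(2s)^2 = 2.16×10⁻³⁵ / (6.14×10⁻²)^3 = 9.33×10⁻³²
s = 1.53×10⁻¹⁶ M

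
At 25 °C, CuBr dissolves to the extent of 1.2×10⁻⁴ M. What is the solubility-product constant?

Ksp = 1.4×10⁻⁸

CuBr(s) ⇌ Cu⁺(aq) + Br⁻(aq)
Call the molar solubility s, so that [Cu⁺] = s and [Br⁻] = s.
Ksp = [Cu⁺][Br⁻] = s · s = s^2
Ksp = (1.2×10⁻⁴)^2 = 1.4×10⁻⁸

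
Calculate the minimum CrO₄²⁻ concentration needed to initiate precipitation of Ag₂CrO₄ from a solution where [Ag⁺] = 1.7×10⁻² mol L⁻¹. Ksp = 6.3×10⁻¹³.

2.2×10⁻⁹ M

Precipitation begins when Q = Ksp.
Ag₂CrO₄(s) ⇌ 2 Ag⁺(aq) + CrO₄²⁻(aq)
Ksp = [Ag⁺]^2[CrO₄²⁻] = [CrO₄²⁻](1.7×10⁻²)^2
[CrO₄²⁻] = 6.3×10⁻¹³ / (1.7×10⁻²)^2 = 2.2×10⁻⁹
[CrO₄²⁻] = 2.2×10⁻⁹ mol L⁻¹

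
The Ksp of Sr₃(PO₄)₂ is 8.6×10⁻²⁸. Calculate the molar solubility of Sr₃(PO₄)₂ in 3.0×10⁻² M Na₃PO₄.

Sr₃(PO₄)₂(s) ⇌ 3 Sr²⁺(aq) + 2 PO₄³⁻(aq)
PO₄³⁻ is already present at 3.0×10⁻² M. If s mol/L of Sr₃(PO₄)₂ dissolves, [Sr²⁺] = 3s while [PO₄³⁻] ≈ 3.0×10⁻² M.
Ksp = [Sr²⁺]^3[PO₄³⁻]^2 = (3s)^3(3.0×10⁻²)^2
(3s)^3 = 8.6×10⁻²⁸ / (3.0×10⁻²)^2 = 9.6×10⁻²⁵
s = 3.3×10⁻⁹ M

3.3×10⁻⁹ M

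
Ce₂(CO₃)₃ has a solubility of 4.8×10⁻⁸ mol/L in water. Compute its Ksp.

Ksp = 2.8×10⁻³⁵

Ce₂(CO₃)₃(s) ⇌ 2 Ce³⁺(aq) + 3 CO₃²⁻(aq)
For each mole of Ce₂(CO₃)₃ that dissolves per liter, [Ce³⁺] = 2s and [CO₃²⁻] = 3s; let s denote this solubility.
Ksp = [Ce³⁺]^2[CO₃²⁻]^3 = (2s)^2 · (3s)^3 = 108s^5
Ksp = 108 × (4.8×10⁻⁸)^5 = 2.8×10⁻³⁵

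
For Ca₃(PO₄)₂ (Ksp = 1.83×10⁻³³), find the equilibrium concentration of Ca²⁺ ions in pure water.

3.33×10⁻⁷ M

Ca₃(PO₄)₂(s) ⇌ 3 Ca²⁺(aq) + 2 PO₄³⁻(aq)
For each mole of Ca₃(PO₄)₂ that dissolves per liter, [Ca²⁺] = 3s and [PO₄³⁻] = 2s; let s denote this solubility.
Ksp = [Ca²⁺]^3[PO₄³⁻]^2 = (3s)^3 · (2s)^2 = 108s^5 = 1.83×10⁻³³
s = 1.11×10⁻⁷ mol L⁻¹
[Ca²⁺] = 3s = 3.33×10⁻⁷ mol L⁻¹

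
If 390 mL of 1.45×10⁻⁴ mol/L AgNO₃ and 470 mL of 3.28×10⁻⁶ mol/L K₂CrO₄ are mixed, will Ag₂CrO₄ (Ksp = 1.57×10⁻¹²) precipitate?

No

After mixing, V = 390 mL + 470 mL = 860 mL.
[Ag⁺] = (1.45×10⁻⁴)(390)/860 = 6.58×10⁻⁵ mol/L
[CrO₄²⁻] = (3.28×10⁻⁶)(470)/860 = 1.79×10⁻⁶ mol/L
Q = [Ag⁺]^2[CrO₄²⁻] = 7.75×10⁻¹⁵
Since Q (7.75×10⁻¹⁵) is less than Ksp (1.57×10⁻¹²), no Ag₂CrO₄ precipitates.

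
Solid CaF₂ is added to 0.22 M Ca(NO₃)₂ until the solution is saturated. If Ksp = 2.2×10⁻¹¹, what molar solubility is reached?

CaF₂(s) ⇌ Ca²⁺(aq) + 2 F⁻(aq)
The solution already contains Ca²⁺ at 0.22 M. Let s be the molar solubility of CaF₂.
[Ca²⁺] ≈ 0.22 M (common ion dominates); [F⁻] = 2s.
Ksp = [Ca²⁺][F⁻]^2 = (0.22)(2s)^2
(2s)^2 = 2.2×10⁻¹¹ / (0.22) = 1.0×10⁻¹⁰
s = 5.0×10⁻⁶ M

5.0×10⁻⁶ M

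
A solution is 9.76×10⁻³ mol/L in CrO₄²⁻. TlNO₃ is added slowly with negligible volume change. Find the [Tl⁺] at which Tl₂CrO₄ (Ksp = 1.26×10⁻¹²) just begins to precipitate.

1.14×10⁻⁵ M

Precipitation begins when Q = Ksp.
Tl₂CrO₄(s) ⇌ 2 Tl⁺(aq) + CrO₄²⁻(aq)
Ksp = [Tl⁺]^2[CrO₄²⁻] = [Tl⁺]^2(9.76×10⁻³)
[Tl⁺]^2 = 1.26×10⁻¹² / (9.76×10⁻³) = 1.29×10⁻¹⁰
[Tl⁺] = 1.14×10⁻⁵ mol/L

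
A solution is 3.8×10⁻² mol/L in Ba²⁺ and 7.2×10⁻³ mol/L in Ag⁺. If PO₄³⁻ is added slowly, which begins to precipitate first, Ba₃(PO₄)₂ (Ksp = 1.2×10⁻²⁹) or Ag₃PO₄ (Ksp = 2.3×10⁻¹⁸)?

Ba₃(PO₄)₂

Precipitation of each salt begins when its ion product equals Ksp.
For Ba₃(PO₄)₂: [PO₄³⁻] = (Ksp/[Ba²⁺]^3)^(1/2) = 4.7×10⁻¹³ mol/L
For Ag₃PO₄: [PO₄³⁻] = (Ksp/[Ag⁺]^3) = 6.2×10⁻¹² mol/L
Since Ba₃(PO₄)₂ needs less PO₄³⁻ to reach saturation, it precipitates first.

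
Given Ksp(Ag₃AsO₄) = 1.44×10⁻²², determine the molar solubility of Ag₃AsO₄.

Ag₃AsO₄(s) ⇌ 3 Ag⁺(aq) + AsO₄³⁻(aq)
Call the molar solubility s, so that [Ag⁺] = 3s and [AsO₄³⁻] = s.
Ksp = [Ag⁺]^3[AsO₄³⁻] = (3s)^3 · s = 27s^4
27s^4 = 1.44×10⁻²²  ⇒  s^4 = 5.33×10⁻²⁴
Taking the 4th root, s = 1.52×10⁻⁶ M.

1.52×10⁻⁶ M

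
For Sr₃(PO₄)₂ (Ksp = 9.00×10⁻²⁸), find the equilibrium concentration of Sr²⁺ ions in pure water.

4.58×10⁻⁶ M

Sr₃(PO₄)₂(s) ⇌ 3 Sr²⁺(aq) + 2 PO₄³⁻(aq)
With molar solubility s: [Sr²⁺] = 3s, [PO₄³⁻] = 2s.
Ksp = [Sr²⁺]^3[PO₄³⁻]^2 = (3s)^3 · (2s)^2 = 108s^5 = 9.00×10⁻²⁸
s = 1.53×10⁻⁶ M
[Sr²⁺] = 3s = 4.58×10⁻⁶ M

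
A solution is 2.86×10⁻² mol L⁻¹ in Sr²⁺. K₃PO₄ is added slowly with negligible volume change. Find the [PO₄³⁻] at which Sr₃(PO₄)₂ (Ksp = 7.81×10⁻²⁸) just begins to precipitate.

5.78×10⁻¹² M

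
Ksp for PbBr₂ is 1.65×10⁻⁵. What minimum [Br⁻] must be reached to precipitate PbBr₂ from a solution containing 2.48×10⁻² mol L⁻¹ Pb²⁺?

2.58×10⁻² M

The threshold for precipitation is Q = Ksp.
PbBr₂(s) ⇌ Pb²⁺(aq) + 2 Br⁻(aq)
Ksp = [Pb²⁺][Br⁻]^2 = [Br⁻]^2(2.48×10⁻²)
[Br⁻]^2 = 1.65×10⁻⁵ / (2.48×10⁻²) = 6.65×10⁻⁴
[Br⁻] = 2.58×10⁻² mol L⁻¹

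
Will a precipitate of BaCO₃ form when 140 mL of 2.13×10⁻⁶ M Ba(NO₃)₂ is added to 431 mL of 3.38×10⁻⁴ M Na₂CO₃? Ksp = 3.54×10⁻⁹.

No

Total volume after mixing = 140 + 431 = 571 mL.
[Ba²⁺] = (2.13×10⁻⁶)(140)/571 = 5.22×10⁻⁷ M
[CO₃²⁻] = (3.38×10⁻⁴)(431)/571 = 2.55×10⁻⁴ M
Q = [Ba²⁺][CO₃²⁻] = 1.33×10⁻¹⁰
Since Q (1.33×10⁻¹⁰) is less than Ksp (3.54×10⁻⁹), no BaCO₃ precipitates.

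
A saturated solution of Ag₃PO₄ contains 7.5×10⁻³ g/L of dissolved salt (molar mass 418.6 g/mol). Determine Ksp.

Ksp = 2.8×10⁻¹⁸

Convert to molarity: s = 7.5×10⁻³ / 418.6 = 1.792×10⁻⁵ mol/L
Ag₃PO₄(s) ⇌ 3 Ag⁺(aq) + PO₄³⁻(aq)
For each mole of Ag₃PO₄ that dissolves per liter, [Ag⁺] = 3s and [PO₄³⁻] = s; let s denote this solubility.
Ksp = [Ag⁺]^3[PO₄³⁻] = (3s)^3 · s = 27s^4
Ksp = 27 × (1.792×10⁻⁵)^4 = 2.8×10⁻¹⁸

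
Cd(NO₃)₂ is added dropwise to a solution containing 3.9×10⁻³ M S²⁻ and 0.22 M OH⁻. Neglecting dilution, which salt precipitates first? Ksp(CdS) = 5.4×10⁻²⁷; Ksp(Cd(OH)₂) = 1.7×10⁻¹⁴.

CdS

The threshold for precipitation is Q = Ksp.
For CdS: [Cd²⁺] = (Ksp/[S²⁻]) = 1.4×10⁻²⁴ M
For Cd(OH)₂: [Cd²⁺] = (Ksp/[OH⁻]^2) = 3.5×10⁻¹³ M
The smaller threshold [Cd²⁺] is reached first, so CdS precipitates first.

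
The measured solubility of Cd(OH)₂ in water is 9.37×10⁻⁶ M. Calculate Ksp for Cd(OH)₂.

Cd(OH)₂(s) ⇌ Cd²⁺(aq) + 2 OH⁻(aq)
Call the molar solubility s, so that [Cd²⁺] = s and [OH⁻] = 2s.
Ksp = [Cd²⁺][OH⁻]^2 = s · (2s)^2 = 4s^3
Ksp = 4 × (9.37×10⁻⁶)^3 = 3.29×10⁻¹⁵

Ksp = 3.29×10⁻¹⁵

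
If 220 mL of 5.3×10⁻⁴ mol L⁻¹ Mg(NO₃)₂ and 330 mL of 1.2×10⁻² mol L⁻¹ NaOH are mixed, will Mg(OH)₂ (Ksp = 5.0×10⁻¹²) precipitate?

Yes

After mixing, V = 220 mL + 330 mL = 550 mL.
[Mg²⁺] = (5.3×10⁻⁴)(220)/550 = 2.1×10⁻⁴ mol L⁻¹
[OH⁻] = (1.2×10⁻²)(330)/550 = 7.2×10⁻³ mol L⁻¹
Q = [Mg²⁺][OH⁻]^2 = 1.1×10⁻⁸
Since Q (1.1×10⁻⁸) exceeds Ksp (5.0×10⁻¹²), Mg(OH)₂ will precipitate.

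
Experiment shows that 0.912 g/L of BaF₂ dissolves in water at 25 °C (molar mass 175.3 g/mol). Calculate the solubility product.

Convert to molarity: s = 0.912 / 175.3 = 5.2025×10⁻³ mol/L
BaF₂(s) ⇌ Ba²⁺(aq) + 2 F⁻(aq)
Let s be the molar solubility. Then [Ba²⁺] = s and [F⁻] = 2s.
Ksp = [Ba²⁺][F⁻]^2 = s · (2s)^2 = 4s^3
Ksp = 4 × (5.2025×10⁻³)^3 = 5.63×10⁻⁷

Ksp = 5.63×10⁻⁷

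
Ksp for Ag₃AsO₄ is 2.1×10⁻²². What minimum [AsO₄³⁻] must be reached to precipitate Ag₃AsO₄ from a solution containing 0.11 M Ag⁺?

1.6×10⁻¹⁹ M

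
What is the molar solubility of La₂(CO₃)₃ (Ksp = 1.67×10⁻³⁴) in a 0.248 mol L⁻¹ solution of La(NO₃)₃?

La₂(CO₃)₃(s) ⇌ 2 La³⁺(aq) + 3 CO₃²⁻(aq)
With La³⁺ already at 0.248 mol L⁻¹ and s small, take [La³⁺] ≈ 0.248 mol L⁻¹ and [CO₃²⁻] = 3s.
Ksp = [La³⁺]^2[CO₃²⁻]^3 = (0.248)^2(3s)^3
(3s)^3 = 1.67×10⁻³⁴ / (0.248)^2 = 2.72×10⁻³³
s = 4.65×10⁻¹² mol L⁻¹

4.65×10⁻¹² M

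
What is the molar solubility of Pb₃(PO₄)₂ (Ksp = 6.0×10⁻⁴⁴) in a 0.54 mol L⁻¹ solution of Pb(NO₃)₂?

Pb₃(PO₄)₂(s) ⇌ 3 Pb²⁺(aq) + 2 PO₄³⁻(aq)
Pb²⁺ is already present at 0.54 mol L⁻¹. If s mol/L of Pb₃(PO₄)₂ dissolves, [PO₄³⁻] = 2s while [Pb²⁺] ≈ 0.54 mol L⁻¹.
Ksp = [Pb²⁺]^3[PO₄³⁻]^2 = (0.54)^3(2s)^2
(2s)^2 = 6.0×10⁻⁴⁴ / (0.54)^3 = 3.8×10⁻⁴³
s = 3.1×10⁻²² mol L⁻¹

3.1×10⁻²² M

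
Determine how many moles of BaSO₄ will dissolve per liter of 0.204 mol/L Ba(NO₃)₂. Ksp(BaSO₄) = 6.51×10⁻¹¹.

3.19×10⁻¹⁰ M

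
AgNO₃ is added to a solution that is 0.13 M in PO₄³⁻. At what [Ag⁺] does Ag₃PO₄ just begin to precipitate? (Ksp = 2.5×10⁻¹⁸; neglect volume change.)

2.7×10⁻⁶ M

The threshold for precipitation is Q = Ksp.
Ag₃PO₄(s) ⇌ 3 Ag⁺(aq) + PO₄³⁻(aq)
Ksp = [Ag⁺]^3[PO₄³⁻] = [Ag⁺]^3(0.13)
[Ag⁺]^3 = 2.5×10⁻¹⁸ / (0.13) = 1.9×10⁻¹⁷
[Ag⁺] = 2.7×10⁻⁶ M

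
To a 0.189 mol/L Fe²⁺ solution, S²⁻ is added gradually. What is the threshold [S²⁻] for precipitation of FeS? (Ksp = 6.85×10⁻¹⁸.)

3.62×10⁻¹⁷ M

Precipitation begins when Q = Ksp.
FeS(s) ⇌ Fe²⁺(aq) + S²⁻(aq)
Ksp = [Fe²⁺][S²⁻] = [S²⁻](0.189)
[S²⁻] = 6.85×10⁻¹⁸ / (0.189) = 3.62×10⁻¹⁷
[S²⁻] = 3.62×10⁻¹⁷ mol/L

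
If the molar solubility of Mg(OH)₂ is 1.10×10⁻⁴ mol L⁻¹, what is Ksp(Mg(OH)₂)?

Ksp = 5.32×10⁻¹²

Mg(OH)₂(s) ⇌ Mg²⁺(aq) + 2 OH⁻(aq)
For each mole of Mg(OH)₂ that dissolves per liter, [Mg²⁺] = s and [OH⁻] = 2s; let s denote this solubility.
Ksp = [Mg²⁺][OH⁻]^2 = s · (2s)^2 = 4s^3
Ksp = 4 × (1.10×10⁻⁴)^3 = 5.32×10⁻¹²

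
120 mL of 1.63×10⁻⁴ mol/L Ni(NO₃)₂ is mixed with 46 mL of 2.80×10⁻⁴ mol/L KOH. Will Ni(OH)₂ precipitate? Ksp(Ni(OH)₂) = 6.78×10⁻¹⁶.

Yes

The combined volume is 166 mL.
[Ni²⁺] = (1.63×10⁻⁴)(120)/166 = 1.18×10⁻⁴ mol/L
[OH⁻] = (2.80×10⁻⁴)(46)/166 = 7.76×10⁻⁵ mol/L
Q = [Ni²⁺][OH⁻]^2 = 7.09×10⁻¹³
Because Q > Ksp (7.09×10⁻¹³ vs 6.78×10⁻¹⁶), a precipitate of Ni(OH)₂ forms.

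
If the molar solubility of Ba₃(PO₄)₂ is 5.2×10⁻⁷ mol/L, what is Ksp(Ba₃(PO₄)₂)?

Ksp = 4.1×10⁻³⁰

Ba₃(PO₄)₂(s) ⇌ 3 Ba²⁺(aq) + 2 PO₄³⁻(aq)
With molar solubility s: [Ba²⁺] = 3s, [PO₄³⁻] = 2s.
Ksp = [Ba²⁺]^3[PO₄³⁻]^2 = (3s)^3 · (2s)^2 = 108s^5
Ksp = 108 × (5.2×10⁻⁷)^5 = 4.1×10⁻³⁰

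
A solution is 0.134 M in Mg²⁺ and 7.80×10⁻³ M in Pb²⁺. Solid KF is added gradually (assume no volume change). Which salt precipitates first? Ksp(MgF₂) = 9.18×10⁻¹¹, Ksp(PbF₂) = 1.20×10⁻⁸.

MgF₂

The threshold for precipitation is Q = Ksp.
For MgF₂: [F⁻] = (Ksp/[Mg²⁺])^(1/2) = 2.62×10⁻⁵ M
For PbF₂: [F⁻] = (Ksp/[Pb²⁺])^(1/2) = 1.24×10⁻³ M
MgF₂ requires the lower [F⁻], so it precipitates first.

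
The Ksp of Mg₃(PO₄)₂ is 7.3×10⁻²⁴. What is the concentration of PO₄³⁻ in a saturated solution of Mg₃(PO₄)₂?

Mg₃(PO₄)₂(s) ⇌ 3 Mg²⁺(aq) + 2 PO₄³⁻(aq)
Call the molar solubility s, so that [Mg²⁺] = 3s and [PO₄³⁻] = 2s.
Ksp = [Mg²⁺]^3[PO₄³⁻]^2 = (3s)^3 · (2s)^2 = 108s^5 = 7.3×10⁻²⁴
s = 9.2×10⁻⁶ M
[PO₄³⁻] = 2s = 1.8×10⁻⁵ M

1.8×10⁻⁵ M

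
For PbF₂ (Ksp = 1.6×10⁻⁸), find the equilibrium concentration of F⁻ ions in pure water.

PbF₂(s) ⇌ Pb²⁺(aq) + 2 F⁻(aq)
If s mol/L of PbF₂ dissolves, [Pb²⁺] = s and [F⁻] = 2s.
Ksp = [Pb²⁺][F⁻]^2 = s · (2s)^2 = 4s^3 = 1.6×10⁻⁸
s = 1.6×10⁻³ mol/L
[F⁻] = 2s = 3.2×10⁻³ mol/L

3.2×10⁻³ M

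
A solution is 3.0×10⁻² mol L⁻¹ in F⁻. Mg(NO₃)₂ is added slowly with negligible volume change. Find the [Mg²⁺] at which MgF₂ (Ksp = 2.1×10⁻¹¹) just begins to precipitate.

2.3×10⁻⁸ M

A salt starts to precipitate once the ion product Q reaches its Ksp.
MgF₂(s) ⇌ Mg²⁺(aq) + 2 F⁻(aq)
Ksp = [Mg²⁺][F⁻]^2 = [Mg²⁺](3.0×10⁻²)^2
[Mg²⁺] = 2.1×10⁻¹¹ / (3.0×10⁻²)^2 = 2.3×10⁻⁸
[Mg²⁺] = 2.3×10⁻⁸ mol L⁻¹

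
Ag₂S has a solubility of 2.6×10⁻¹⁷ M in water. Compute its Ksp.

Ag₂S(s) ⇌ 2 Ag⁺(aq) + S²⁻(aq)
For each mole of Ag₂S that dissolves per liter, [Ag⁺] = 2s and [S²⁻] = s; let s denote this solubility.
Ksp = [Ag⁺]^2[S²⁻] = (2s)^2 · s = 4s^3
Ksp = 4 × (2.6×10⁻¹⁷)^3 = 7.0×10⁻⁵⁰

Ksp = 7.0×10⁻⁵⁰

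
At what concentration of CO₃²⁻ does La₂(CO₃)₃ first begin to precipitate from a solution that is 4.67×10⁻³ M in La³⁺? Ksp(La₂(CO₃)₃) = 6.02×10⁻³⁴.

Precipitation begins when Q = Ksp.
La₂(CO₃)₃(s) ⇌ 2 La³⁺(aq) + 3 CO₃²⁻(aq)
Ksp = [La³⁺]^2[CO₃²⁻]^3 = [CO₃²⁻]^3(4.67×10⁻³)^2
[CO₃²⁻]^3 = 6.02×10⁻³⁴ / (4.67×10⁻³)^2 = 2.76×10⁻²⁹
[CO₃²⁻] = 3.02×10⁻¹⁰ M

3.02×10⁻¹⁰ M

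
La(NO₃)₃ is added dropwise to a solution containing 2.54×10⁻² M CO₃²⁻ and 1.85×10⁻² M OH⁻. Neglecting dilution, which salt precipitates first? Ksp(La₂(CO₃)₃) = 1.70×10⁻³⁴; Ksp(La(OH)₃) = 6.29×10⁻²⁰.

La₂(CO₃)₃

Precipitation of each salt begins when its ion product equals Ksp.
For La₂(CO₃)₃: [La³⁺] = (Ksp/[CO₃²⁻]^3)^(1/2) = 3.22×10⁻¹⁵ M
For La(OH)₃: [La³⁺] = (Ksp/[OH⁻]^3) = 9.93×10⁻¹⁵ M
The smaller threshold [La³⁺] is reached first, so La₂(CO₃)₃ precipitates first.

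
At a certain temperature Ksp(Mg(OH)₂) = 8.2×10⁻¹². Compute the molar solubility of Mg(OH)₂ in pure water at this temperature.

1.3×10⁻⁴ M

Mg(OH)₂(s) ⇌ Mg²⁺(aq) + 2 OH⁻(aq)
With molar solubility s: [Mg²⁺] = s, [OH⁻] = 2s.
Ksp = [Mg²⁺][OH⁻]^2 = s · (2s)^2 = 4s^3
4s^3 = 8.2×10⁻¹²  ⇒  s^3 = 2.1×10⁻¹²
s = 1.3×10⁻⁴ M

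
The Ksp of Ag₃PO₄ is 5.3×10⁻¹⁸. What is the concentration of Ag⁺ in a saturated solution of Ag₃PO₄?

6.3×10⁻⁵ M

Ag₃PO₄(s) ⇌ 3 Ag⁺(aq) + PO₄³⁻(aq)
For each mole of Ag₃PO₄ that dissolves per liter, [Ag⁺] = 3s and [PO₄³⁻] = s; let s denote this solubility.
Ksp = [Ag⁺]^3[PO₄³⁻] = (3s)^3 · s = 27s^4 = 5.3×10⁻¹⁸
s = 2.1×10⁻⁵ mol/L
[Ag⁺] = 3s = 6.3×10⁻⁵ mol/L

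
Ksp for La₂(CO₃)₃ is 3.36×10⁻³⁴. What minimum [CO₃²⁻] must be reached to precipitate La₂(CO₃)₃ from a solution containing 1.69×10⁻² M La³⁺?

1.06×10⁻¹⁰ M

A salt starts to precipitate once the ion product Q reaches its Ksp.
La₂(CO₃)₃(s) ⇌ 2 La³⁺(aq) + 3 CO₃²⁻(aq)
Ksp = [La³⁺]^2[CO₃²⁻]^3 = [CO₃²⁻]^3(1.69×10⁻²)^2
[CO₃²⁻]^3 = 3.36×10⁻³⁴ / (1.69×10⁻²)^2 = 1.18×10⁻³⁰
[CO₃²⁻] = 1.06×10⁻¹⁰ M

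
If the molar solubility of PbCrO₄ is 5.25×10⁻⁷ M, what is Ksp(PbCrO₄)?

Ksp = 2.76×10⁻¹³

PbCrO₄(s) ⇌ Pb²⁺(aq) + CrO₄²⁻(aq)
For each mole of PbCrO₄ that dissolves per liter, [Pb²⁺] = s and [CrO₄²⁻] = s; let s denote this solubility.
Ksp = [Pb²⁺][CrO₄²⁻] = s · s = s^2
Ksp = (5.25×10⁻⁷)^2 = 2.76×10⁻¹³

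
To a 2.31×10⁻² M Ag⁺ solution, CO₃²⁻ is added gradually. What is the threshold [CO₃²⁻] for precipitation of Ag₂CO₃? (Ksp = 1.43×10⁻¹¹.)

2.68×10⁻⁸ M

The threshold for precipitation is Q = Ksp.
Ag₂CO₃(s) ⇌ 2 Ag⁺(aq) + CO₃²⁻(aq)
Ksp = [Ag⁺]^2[CO₃²⁻] = [CO₃²⁻](2.31×10⁻²)^2
[CO₃²⁻] = 1.43×10⁻¹¹ / (2.31×10⁻²)^2 = 2.68×10⁻⁸
[CO₃²⁻] = 2.68×10⁻⁸ M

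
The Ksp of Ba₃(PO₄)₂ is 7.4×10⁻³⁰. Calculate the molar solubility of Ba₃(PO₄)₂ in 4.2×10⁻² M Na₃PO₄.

5.4×10⁻¹⁰ M

Ba₃(PO₄)₂(s) ⇌ 3 Ba²⁺(aq) + 2 PO₄³⁻(aq)
With PO₄³⁻ already at 4.2×10⁻² M and s small, take [PO₄³⁻] ≈ 4.2×10⁻² M and [Ba²⁺] = 3s.
Ksp = [Ba²⁺]^3[PO₄³⁻]^2 = (3s)^3(4.2×10⁻²)^2
(3s)^3 = 7.4×10⁻³⁰ / (4.2×10⁻²)^2 = 4.2×10⁻²⁷
s = 5.4×10⁻¹⁰ M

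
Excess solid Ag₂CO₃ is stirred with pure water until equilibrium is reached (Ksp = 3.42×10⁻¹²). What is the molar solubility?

Ag₂CO₃(s) ⇌ 2 Ag⁺(aq) + CO₃²⁻(aq)
Call the molar solubility s, so that [Ag⁺] = 2s and [CO₃²⁻] = s.
Ksp = [Ag⁺]^2[CO₃²⁻] = (2s)^2 · s = 4s^3
4s^3 = 3.42×10⁻¹²  ⇒  s^3 = 8.55×10⁻¹³
s = 9.49×10⁻⁵ mol/L

9.49×10⁻⁵ M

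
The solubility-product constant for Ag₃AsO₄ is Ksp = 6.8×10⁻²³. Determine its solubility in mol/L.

1.3×10⁻⁶ M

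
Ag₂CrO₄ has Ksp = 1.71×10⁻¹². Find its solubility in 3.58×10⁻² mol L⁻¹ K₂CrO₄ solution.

3.46×10⁻⁶ M

Ag₂CrO₄(s) ⇌ 2 Ag⁺(aq) + CrO₄²⁻(aq)
CrO₄²⁻ is already present at 3.58×10⁻² mol L⁻¹. If s mol/L of Ag₂CrO₄ dissolves, [Ag⁺] = 2s while [CrO₄²⁻] ≈ 3.58×10⁻² mol L⁻¹.
Ksp = [Ag⁺]^2[CrO₄²⁻] = (2s)^2(3.58×10⁻²)
(2s)^2 = 1.71×10⁻¹² / (3.58×10⁻²) = 4.78×10⁻¹¹
s = 3.46×10⁻⁶ mol L⁻¹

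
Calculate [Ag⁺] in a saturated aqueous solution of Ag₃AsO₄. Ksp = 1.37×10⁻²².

4.50×10⁻⁶ M

Ag₃AsO₄(s) ⇌ 3 Ag⁺(aq) + AsO₄³⁻(aq)
Call the molar solubility s, so that [Ag⁺] = 3s and [AsO₄³⁻] = s.
Ksp = [Ag⁺]^3[AsO₄³⁻] = (3s)^3 · s = 27s^4 = 1.37×10⁻²²
s = 1.50×10⁻⁶ M
[Ag⁺] = 3s = 4.50×10⁻⁶ M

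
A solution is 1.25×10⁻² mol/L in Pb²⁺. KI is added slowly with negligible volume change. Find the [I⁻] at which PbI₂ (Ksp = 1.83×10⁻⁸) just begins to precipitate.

A salt starts to precipitate once the ion product Q reaches its Ksp.
PbI₂(s) ⇌ Pb²⁺(aq) + 2 I⁻(aq)
Ksp = [Pb²⁺][I⁻]^2 = [I⁻]^2(1.25×10⁻²)
[I⁻]^2 = 1.83×10⁻⁸ / (1.25×10⁻²) = 1.46×10⁻⁶
[I⁻] = 1.21×10⁻³ mol/L

1.21×10⁻³ M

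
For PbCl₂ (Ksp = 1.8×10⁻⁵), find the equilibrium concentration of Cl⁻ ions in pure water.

3.3×10⁻² M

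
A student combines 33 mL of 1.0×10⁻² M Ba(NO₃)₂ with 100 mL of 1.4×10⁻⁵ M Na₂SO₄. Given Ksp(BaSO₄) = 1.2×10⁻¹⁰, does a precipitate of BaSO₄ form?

The combined volume is 133 mL.
[Ba²⁺] = (1.0×10⁻²)(33)/133 = 2.5×10⁻³ M
[SO₄²⁻] = (1.4×10⁻⁵)(100)/133 = 1.1×10⁻⁵ M
Q = [Ba²⁺][SO₄²⁻] = 2.6×10⁻⁸
Because Q > Ksp (2.6×10⁻⁸ vs 1.2×10⁻¹⁰), a precipitate of BaSO₄ forms.

Yes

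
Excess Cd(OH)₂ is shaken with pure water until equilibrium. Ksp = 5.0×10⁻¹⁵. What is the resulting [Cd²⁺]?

Cd(OH)₂(s) ⇌ Cd²⁺(aq) + 2 OH⁻(aq)
If s mol/L of Cd(OH)₂ dissolves, [Cd²⁺] = s and [OH⁻] = 2s.
Ksp = [Cd²⁺][OH⁻]^2 = s · (2s)^2 = 4s^3 = 5.0×10⁻¹⁵
s = 1.1×10⁻⁵ mol/L
[Cd²⁺] = s = 1.1×10⁻⁵ mol/L

1.1×10⁻⁵ M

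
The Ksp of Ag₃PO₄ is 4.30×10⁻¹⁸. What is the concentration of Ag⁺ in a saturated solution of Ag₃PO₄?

Ag₃PO₄(s) ⇌ 3 Ag⁺(aq) + PO₄³⁻(aq)
For each mole of Ag₃PO₄ that dissolves per liter, [Ag⁺] = 3s and [PO₄³⁻] = s; let s denote this solubility.
Ksp = [Ag⁺]^3[PO₄³⁻] = (3s)^3 · s = 27s^4 = 4.30×10⁻¹⁸
s = 2.00×10⁻⁵ M
[Ag⁺] = 3s = 5.99×10⁻⁵ M

5.99×10⁻⁵ M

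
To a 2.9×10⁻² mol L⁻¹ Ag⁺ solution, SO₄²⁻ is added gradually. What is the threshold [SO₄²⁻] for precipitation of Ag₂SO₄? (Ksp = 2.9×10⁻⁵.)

The threshold for precipitation is Q = Ksp.
Ag₂SO₄(s) ⇌ 2 Ag⁺(aq) + SO₄²⁻(aq)
Ksp = [Ag⁺]^2[SO₄²⁻] = [SO₄²⁻](2.9×10⁻²)^2
[SO₄²⁻] = 2.9×10⁻⁵ / (2.9×10⁻²)^2 = 3.4×10⁻²
[SO₄²⁻] = 3.4×10⁻² mol L⁻¹

3.4×10⁻² M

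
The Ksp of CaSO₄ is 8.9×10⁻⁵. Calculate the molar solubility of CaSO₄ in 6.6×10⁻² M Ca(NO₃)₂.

CaSO₄(s) ⇌ Ca²⁺(aq) + SO₄²⁻(aq)
The solution already contains Ca²⁺ at 6.6×10⁻² M. Let s be the molar solubility of CaSO₄.
[Ca²⁺] ≈ 6.6×10⁻² M (common ion dominates); [SO₄²⁻] = s.
Ksp = [Ca²⁺][SO₄²⁻] = (6.6×10⁻²)s
s = 8.9×10⁻⁵ / (6.6×10⁻²) = 1.3×10⁻³
s = 1.3×10⁻³ M

1.3×10⁻³ M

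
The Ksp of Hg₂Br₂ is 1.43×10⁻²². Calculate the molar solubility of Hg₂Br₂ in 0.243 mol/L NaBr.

Hg₂Br₂(s) ⇌ Hg₂²⁺(aq) + 2 Br⁻(aq)
Br⁻ is already present at 0.243 mol/L. If s mol/L of Hg₂Br₂ dissolves, [Hg₂²⁺] = s while [Br⁻] ≈ 0.243 mol/L.
Ksp = [Hg₂²⁺][Br⁻]^2 = s(0.243)^2
s = 1.43×10⁻²² / (0.243)^2 = 2.42×10⁻²¹
s = 2.42×10⁻²¹ mol/L

2.42×10⁻²¹ M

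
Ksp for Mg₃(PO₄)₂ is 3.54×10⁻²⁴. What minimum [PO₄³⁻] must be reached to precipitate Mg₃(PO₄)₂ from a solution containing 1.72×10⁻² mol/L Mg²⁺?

Each salt precipitates once Q = Ksp for that salt.
Mg₃(PO₄)₂(s) ⇌ 3 Mg²⁺(aq) + 2 PO₄³⁻(aq)
Ksp = [Mg²⁺]^3[PO₄³⁻]^2 = [PO₄³⁻]^2(1.72×10⁻²)^3
[PO₄³⁻]^2 = 3.54×10⁻²⁴ / (1.72×10⁻²)^3 = 6.96×10⁻¹⁹
[PO₄³⁻] = 8.34×10⁻¹⁰ mol/L

8.34×10⁻¹⁰ M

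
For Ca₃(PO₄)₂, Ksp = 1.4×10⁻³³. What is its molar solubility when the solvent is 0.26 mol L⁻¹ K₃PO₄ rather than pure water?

Ca₃(PO₄)₂(s) ⇌ 3 Ca²⁺(aq) + 2 PO₄³⁻(aq)
Let s be the solubility of Ca₃(PO₄)₂ here. The common ion gives [PO₄³⁻] ≈ 0.26 mol L⁻¹, and [Ca²⁺] = 3s.
Ksp = [Ca²⁺]^3[PO₄³⁻]^2 = (3s)^3(0.26)^2
(3s)^3 = 1.4×10⁻³³ / (0.26)^2 = 2.1×10⁻³²
s = 9.2×10⁻¹² mol L⁻¹

9.2×10⁻¹² M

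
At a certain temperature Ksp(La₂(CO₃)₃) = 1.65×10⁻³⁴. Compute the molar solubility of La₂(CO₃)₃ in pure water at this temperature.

La₂(CO₃)₃(s) ⇌ 2 La³⁺(aq) + 3 CO₃²⁻(aq)
Call the molar solubility s, so that [La³⁺] = 2s and [CO₃²⁻] = 3s.
Ksp = [La³⁺]^2[CO₃²⁻]^3 = (2s)^2 · (3s)^3 = 108s^5
108s^5 = 1.65×10⁻³⁴  ⇒  s^5 = 1.53×10⁻³⁶
s = (1.53×10⁻³⁶)^(1/5) = 6.87×10⁻⁸ mol/L

6.87×10⁻⁸ M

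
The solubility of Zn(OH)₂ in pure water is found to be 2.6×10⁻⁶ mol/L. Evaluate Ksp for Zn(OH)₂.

Ksp = 7.0×10⁻¹⁷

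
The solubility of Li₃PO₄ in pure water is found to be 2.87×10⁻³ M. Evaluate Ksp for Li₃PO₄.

Ksp = 1.83×10⁻⁹

Li₃PO₄(s) ⇌ 3 Li⁺(aq) + PO₄³⁻(aq)
With molar solubility s: [Li⁺] = 3s, [PO₄³⁻] = s.
Ksp = [Li⁺]^3[PO₄³⁻] = (3s)^3 · s = 27s^4
Ksp = 27 × (2.87×10⁻³)^4 = 1.83×10⁻⁹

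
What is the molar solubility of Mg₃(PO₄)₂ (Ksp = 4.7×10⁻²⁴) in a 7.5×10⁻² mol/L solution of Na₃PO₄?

Mg₃(PO₄)₂(s) ⇌ 3 Mg²⁺(aq) + 2 PO₄³⁻(aq)
Let s be the solubility of Mg₃(PO₄)₂ here. The common ion gives [PO₄³⁻] ≈ 7.5×10⁻² mol/L, and [Mg²⁺] = 3s.
Ksp = [Mg²⁺]^3[PO₄³⁻]^2 = (3s)^3(7.5×10⁻²)^2
(3s)^3 = 4.7×10⁻²⁴ / (7.5×10⁻²)^2 = 8.4×10⁻²²
s = 3.1×10⁻⁸ mol/L

3.1×10⁻⁸ M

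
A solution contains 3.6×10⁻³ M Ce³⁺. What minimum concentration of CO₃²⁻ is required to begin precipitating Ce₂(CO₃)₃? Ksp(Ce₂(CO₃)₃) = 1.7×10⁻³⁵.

Precipitation of each salt begins when its ion product equals Ksp.
Ce₂(CO₃)₃(s) ⇌ 2 Ce³⁺(aq) + 3 CO₃²⁻(aq)
Ksp = [Ce³⁺]^2[CO₃²⁻]^3 = [CO₃²⁻]^3(3.6×10⁻³)^2
[CO₃²⁻]^3 = 1.7×10⁻³⁵ / (3.6×10⁻³)^2 = 1.3×10⁻³⁰
[CO₃²⁻] = 1.1×10⁻¹⁰ M

1.1×10⁻¹⁰ M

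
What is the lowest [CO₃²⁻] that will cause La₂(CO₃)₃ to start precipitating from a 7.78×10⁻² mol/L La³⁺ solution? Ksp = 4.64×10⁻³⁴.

4.25×10⁻¹¹ M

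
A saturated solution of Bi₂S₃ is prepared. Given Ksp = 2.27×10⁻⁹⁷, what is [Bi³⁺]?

3.68×10⁻²⁰ M

Bi₂S₃(s) ⇌ 2 Bi³⁺(aq) + 3 S²⁻(aq)
Call the molar solubility s, so that [Bi³⁺] = 2s and [S²⁻] = 3s.
Ksp = [Bi³⁺]^2[S²⁻]^3 = (2s)^2 · (3s)^3 = 108s^5 = 2.27×10⁻⁹⁷
s = 1.84×10⁻²⁰ mol L⁻¹
[Bi³⁺] = 2s = 3.68×10⁻²⁰ mol L⁻¹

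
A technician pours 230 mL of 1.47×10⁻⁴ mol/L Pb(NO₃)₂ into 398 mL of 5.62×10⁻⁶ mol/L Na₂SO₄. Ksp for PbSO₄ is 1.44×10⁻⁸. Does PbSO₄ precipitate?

No

After mixing, V = 230 mL + 398 mL = 628 mL.
[Pb²⁺] = (1.47×10⁻⁴)(230)/628 = 5.38×10⁻⁵ mol/L
[SO₄²⁻] = (5.62×10⁻⁶)(398)/628 = 3.56×10⁻⁶ mol/L
Q = [Pb²⁺][SO₄²⁻] = 1.92×10⁻¹⁰
Q < Ksp (1.92×10⁻¹⁰ vs 1.44×10⁻⁸); the solution remains unsaturated and no precipitate forms.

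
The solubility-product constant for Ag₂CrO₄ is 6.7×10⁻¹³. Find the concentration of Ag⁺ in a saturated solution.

Ag₂CrO₄(s) ⇌ 2 Ag⁺(aq) + CrO₄²⁻(aq)
Let s be the molar solubility. Then [Ag⁺] = 2s and [CrO₄²⁻] = s.
Ksp = [Ag⁺]^2[CrO₄²⁻] = (2s)^2 · s = 4s^3 = 6.7×10⁻¹³
s = 5.5×10⁻⁵ mol/L
[Ag⁺] = 2s = 1.1×10⁻⁴ mol/L

1.1×10⁻⁴ M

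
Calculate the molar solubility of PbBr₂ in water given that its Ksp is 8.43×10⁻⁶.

PbBr₂(s) ⇌ Pb²⁺(aq) + 2 Br⁻(aq)
If s mol/L of PbBr₂ dissolves, [Pb²⁺] = s and [Br⁻] = 2s.
Ksp = [Pb²⁺][Br⁻]^2 = s · (2s)^2 = 4s^3
4s^3 = 8.43×10⁻⁶  ⇒  s^3 = 2.11×10⁻⁶
Taking the 3rd root, s = 1.28×10⁻² mol/L.

1.28×10⁻² M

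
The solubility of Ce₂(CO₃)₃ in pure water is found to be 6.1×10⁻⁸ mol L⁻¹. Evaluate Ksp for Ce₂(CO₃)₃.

Ksp = 9.1×10⁻³⁵

Ce₂(CO₃)₃(s) ⇌ 2 Ce³⁺(aq) + 3 CO₃²⁻(aq)
Let s be the molar solubility. Then [Ce³⁺] = 2s and [CO₃²⁻] = 3s.
Ksp = [Ce³⁺]^2[CO₃²⁻]^3 = (2s)^2 · (3s)^3 = 108s^5
Ksp = 108 × (6.1×10⁻⁸)^5 = 9.1×10⁻³⁵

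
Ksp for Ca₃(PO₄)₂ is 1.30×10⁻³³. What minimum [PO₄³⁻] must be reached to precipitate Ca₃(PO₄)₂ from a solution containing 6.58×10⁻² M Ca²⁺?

Precipitation of each salt begins when its ion product equals Ksp.
Ca₃(PO₄)₂(s) ⇌ 3 Ca²⁺(aq) + 2 PO₄³⁻(aq)
Ksp = [Ca²⁺]^3[PO₄³⁻]^2 = [PO₄³⁻]^2(6.58×10⁻²)^3
[PO₄³⁻]^2 = 1.30×10⁻³³ / (6.58×10⁻²)^3 = 4.56×10⁻³⁰
[PO₄³⁻] = 2.14×10⁻¹⁵ M

2.14×10⁻¹⁵ M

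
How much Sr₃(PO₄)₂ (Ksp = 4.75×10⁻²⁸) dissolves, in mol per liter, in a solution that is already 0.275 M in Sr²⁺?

Sr₃(PO₄)₂(s) ⇌ 3 Sr²⁺(aq) + 2 PO₄³⁻(aq)
The solution already contains Sr²⁺ at 0.275 M. Let s be the molar solubility of Sr₃(PO₄)₂.
[Sr²⁺] ≈ 0.275 M (common ion dominates); [PO₄³⁻] = 2s.
Ksp = [Sr²⁺]^3[PO₄³⁻]^2 = (0.275)^3(2s)^2
(2s)^2 = 4.75×10⁻²⁸ / (0.275)^3 = 2.28×10⁻²⁶
s = 7.56×10⁻¹⁴ M

7.56×10⁻¹⁴ M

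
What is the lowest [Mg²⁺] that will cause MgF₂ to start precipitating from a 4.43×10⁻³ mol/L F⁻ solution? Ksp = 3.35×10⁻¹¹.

Precipitation of each salt begins when its ion product equals Ksp.
MgF₂(s) ⇌ Mg²⁺(aq) + 2 F⁻(aq)
Ksp = [Mg²⁺][F⁻]^2 = [Mg²⁺](4.43×10⁻³)^2
[Mg²⁺] = 3.35×10⁻¹¹ / (4.43×10⁻³)^2 = 1.71×10⁻⁶
[Mg²⁺] = 1.71×10⁻⁶ mol/L

1.71×10⁻⁶ M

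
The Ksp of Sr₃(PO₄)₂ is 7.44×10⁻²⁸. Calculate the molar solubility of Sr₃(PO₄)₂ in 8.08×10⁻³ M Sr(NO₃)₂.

1.88×10⁻¹¹ M

Sr₃(PO₄)₂(s) ⇌ 3 Sr²⁺(aq) + 2 PO₄³⁻(aq)
With Sr²⁺ already at 8.08×10⁻³ M and s small, take [Sr²⁺] ≈ 8.08×10⁻³ M and [PO₄³⁻] = 2s.
Ksp = [Sr²⁺]^3[PO₄³⁻]^2 = (8.08×10⁻³)^3(2s)^2
(2s)^2 = 7.44×10⁻²⁸ / (8.08×10⁻³)^3 = 1.41×10⁻²¹
s = 1.88×10⁻¹¹ M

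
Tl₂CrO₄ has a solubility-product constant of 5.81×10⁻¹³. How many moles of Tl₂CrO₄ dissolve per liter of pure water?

Tl₂CrO₄(s) ⇌ 2 Tl⁺(aq) + CrO₄²⁻(aq)
For each mole of Tl₂CrO₄ that dissolves per liter, [Tl⁺] = 2s and [CrO₄²⁻] = s; let s denote this solubility.
Ksp = [Tl⁺]^2[CrO₄²⁻] = (2s)^2 · s = 4s^3
4s^3 = 5.81×10⁻¹³  ⇒  s^3 = 1.45×10⁻¹³
s = 5.26×10⁻⁵ mol L⁻¹

5.26×10⁻⁵ M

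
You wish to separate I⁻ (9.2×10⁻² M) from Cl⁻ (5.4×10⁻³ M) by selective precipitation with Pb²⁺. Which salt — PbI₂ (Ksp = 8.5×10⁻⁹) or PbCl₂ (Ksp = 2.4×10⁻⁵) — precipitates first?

PbI₂

A salt starts to precipitate once the ion product Q reaches its Ksp.
For PbI₂: [Pb²⁺] = (Ksp/[I⁻]^2) = 1.0×10⁻⁶ M
For PbCl₂: [Pb²⁺] = (Ksp/[Cl⁻]^2) = 0.82 M
Since PbI₂ needs less Pb²⁺ to reach saturation, it precipitates first.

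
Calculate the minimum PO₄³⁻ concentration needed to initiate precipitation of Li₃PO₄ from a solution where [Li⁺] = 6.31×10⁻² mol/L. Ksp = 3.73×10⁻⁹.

Each salt precipitates once Q = Ksp for that salt.
Li₃PO₄(s) ⇌ 3 Li⁺(aq) + PO₄³⁻(aq)
Ksp = [Li⁺]^3[PO₄³⁻] = [PO₄³⁻](6.31×10⁻²)^3
[PO₄³⁻] = 3.73×10⁻⁹ / (6.31×10⁻²)^3 = 1.48×10⁻⁵
[PO₄³⁻] = 1.48×10⁻⁵ mol/L

1.48×10⁻⁵ M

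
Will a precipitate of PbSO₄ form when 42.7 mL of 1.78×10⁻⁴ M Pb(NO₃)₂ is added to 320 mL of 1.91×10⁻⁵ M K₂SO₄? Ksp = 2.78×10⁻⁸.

No

Total volume after mixing = 42.7 + 320 = 362.7 mL.
[Pb²⁺] = (1.78×10⁻⁴)(42.7)/362.7 = 2.10×10⁻⁵ M
[SO₄²⁻] = (1.91×10⁻⁵)(320)/362.7 = 1.69×10⁻⁵ M
Q = [Pb²⁺][SO₄²⁻] = 3.53×10⁻¹⁰
Q < Ksp (3.53×10⁻¹⁰ vs 2.78×10⁻⁸); the solution remains unsaturated and no precipitate forms.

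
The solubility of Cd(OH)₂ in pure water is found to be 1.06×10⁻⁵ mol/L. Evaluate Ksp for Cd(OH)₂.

Ksp = 4.76×10⁻¹⁵

Cd(OH)₂(s) ⇌ Cd²⁺(aq) + 2 OH⁻(aq)
If s mol/L of Cd(OH)₂ dissolves, [Cd²⁺] = s and [OH⁻] = 2s.
Ksp = [Cd²⁺][OH⁻]^2 = s · (2s)^2 = 4s^3
Ksp = 4 × (1.06×10⁻⁵)^3 = 4.76×10⁻¹⁵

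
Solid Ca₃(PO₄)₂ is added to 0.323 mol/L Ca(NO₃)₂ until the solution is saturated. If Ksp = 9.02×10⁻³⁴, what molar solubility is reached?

8.18×10⁻¹⁷ M

Ca₃(PO₄)₂(s) ⇌ 3 Ca²⁺(aq) + 2 PO₄³⁻(aq)
The solution already contains Ca²⁺ at 0.323 mol/L. Let s be the molar solubility of Ca₃(PO₄)₂.
[Ca²⁺] ≈ 0.323 mol/L (common ion dominates); [PO₄³⁻] = 2s.
Ksp = [Ca²⁺]^3[PO₄³⁻]^2 = (0.323)^3(2s)^2
(2s)^2 = 9.02×10⁻³⁴ / (0.323)^3 = 2.68×10⁻³²
s = 8.18×10⁻¹⁷ mol/L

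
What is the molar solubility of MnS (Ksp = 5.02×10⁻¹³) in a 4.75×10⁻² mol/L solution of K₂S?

1.06×10⁻¹¹ M

MnS(s) ⇌ Mn²⁺(aq) + S²⁻(aq)
S²⁻ is already present at 4.75×10⁻² mol/L. If s mol/L of MnS dissolves, [Mn²⁺] = s while [S²⁻] ≈ 4.75×10⁻² mol/L.
Ksp = [Mn²⁺][S²⁻] = s(4.75×10⁻²)
s = 5.02×10⁻¹³ / (4.75×10⁻²) = 1.06×10⁻¹¹
s = 1.06×10⁻¹¹ mol/L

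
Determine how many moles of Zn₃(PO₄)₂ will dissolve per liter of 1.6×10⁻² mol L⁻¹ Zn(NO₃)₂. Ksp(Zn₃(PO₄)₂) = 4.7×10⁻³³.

1.7×10⁻¹⁴ M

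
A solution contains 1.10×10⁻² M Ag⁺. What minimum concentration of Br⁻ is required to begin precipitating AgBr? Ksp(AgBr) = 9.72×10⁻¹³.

A salt starts to precipitate once the ion product Q reaches its Ksp.
AgBr(s) ⇌ Ag⁺(aq) + Br⁻(aq)
Ksp = [Ag⁺][Br⁻] = [Br⁻](1.10×10⁻²)
[Br⁻] = 9.72×10⁻¹³ / (1.10×10⁻²) = 8.84×10⁻¹¹
[Br⁻] = 8.84×10⁻¹¹ M

8.84×10⁻¹¹ M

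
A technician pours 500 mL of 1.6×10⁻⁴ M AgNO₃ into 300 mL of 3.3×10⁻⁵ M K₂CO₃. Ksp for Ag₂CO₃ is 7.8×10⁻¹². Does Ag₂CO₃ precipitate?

Total volume after mixing = 500 + 300 = 800 mL.
[Ag⁺] = (1.6×10⁻⁴)(500)/800 = 1.0×10⁻⁴ M
[CO₃²⁻] = (3.3×10⁻⁵)(300)/800 = 1.2×10⁻⁵ M
Q = [Ag⁺]^2[CO₃²⁻] = 1.2×10⁻¹³
Since Q (1.2×10⁻¹³) is less than Ksp (7.8×10⁻¹²), no Ag₂CO₃ precipitates.

No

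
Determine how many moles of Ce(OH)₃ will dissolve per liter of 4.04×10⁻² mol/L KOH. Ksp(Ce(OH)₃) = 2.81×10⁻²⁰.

Ce(OH)₃(s) ⇌ Ce³⁺(aq) + 3 OH⁻(aq)
Let s be the solubility of Ce(OH)₃ here. The common ion gives [OH⁻] ≈ 4.04×10⁻² mol/L, and [Ce³⁺] = s.
Ksp = [Ce³⁺][OH⁻]^3 = s(4.04×10⁻²)^3
s = 2.81×10⁻²⁰ / (4.04×10⁻²)^3 = 4.26×10⁻¹⁶
s = 4.26×10⁻¹⁶ mol/L

4.26×10⁻¹⁶ M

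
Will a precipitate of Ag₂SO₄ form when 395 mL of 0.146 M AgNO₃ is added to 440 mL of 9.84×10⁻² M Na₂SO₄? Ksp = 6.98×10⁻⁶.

Total volume after mixing = 395 + 440 = 835 mL.
[Ag⁺] = (0.146)(395)/835 = 6.91×10⁻² M
[SO₄²⁻] = (9.84×10⁻²)(440)/835 = 5.19×10⁻² M
Q = [Ag⁺]^2[SO₄²⁻] = 2.47×10⁻⁴
Because Q > Ksp (2.47×10⁻⁴ vs 6.98×10⁻⁶), a precipitate of Ag₂SO₄ forms.

Yes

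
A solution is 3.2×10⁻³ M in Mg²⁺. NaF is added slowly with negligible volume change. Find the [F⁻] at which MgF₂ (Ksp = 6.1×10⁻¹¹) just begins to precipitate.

1.4×10⁻⁴ M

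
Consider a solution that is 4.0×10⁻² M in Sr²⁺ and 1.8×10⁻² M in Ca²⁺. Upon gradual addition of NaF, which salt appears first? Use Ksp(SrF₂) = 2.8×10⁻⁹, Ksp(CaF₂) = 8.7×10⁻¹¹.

CaF₂

Precipitation begins when Q = Ksp.
For SrF₂: [F⁻] = (Ksp/[Sr²⁺])^(1/2) = 2.6×10⁻⁴ M
For CaF₂: [F⁻] = (Ksp/[Ca²⁺])^(1/2) = 7.0×10⁻⁵ M
Since CaF₂ needs less F⁻ to reach saturation, it precipitates first.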